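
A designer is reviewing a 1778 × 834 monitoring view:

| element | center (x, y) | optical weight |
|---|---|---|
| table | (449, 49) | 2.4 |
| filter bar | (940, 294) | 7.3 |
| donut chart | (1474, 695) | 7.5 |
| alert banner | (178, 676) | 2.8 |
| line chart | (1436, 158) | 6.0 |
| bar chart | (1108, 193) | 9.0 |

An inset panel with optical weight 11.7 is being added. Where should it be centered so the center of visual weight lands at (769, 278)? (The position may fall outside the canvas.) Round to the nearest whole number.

New total weight: (2.4 + 7.3 + 7.5 + 2.8 + 6.0 + 9.0) + 11.7 = 46.7.
x: target moment 46.7×769 = 35912.3; current 2.4·449 + 7.3·940 + 7.5·1474 + 2.8·178 + 6.0·1436 + 9.0·1108 = 38081.0; the inset panel supplies -2168.7, so x = -2168.7/11.7 ≈ -185.36.
y: target moment 46.7×278 = 12982.6; current 2.4·49 + 7.3·294 + 7.5·695 + 2.8·676 + 6.0·158 + 9.0·193 = 12054.1; the inset panel supplies 928.5, so y = 928.5/11.7 ≈ 79.36.

(-185, 79)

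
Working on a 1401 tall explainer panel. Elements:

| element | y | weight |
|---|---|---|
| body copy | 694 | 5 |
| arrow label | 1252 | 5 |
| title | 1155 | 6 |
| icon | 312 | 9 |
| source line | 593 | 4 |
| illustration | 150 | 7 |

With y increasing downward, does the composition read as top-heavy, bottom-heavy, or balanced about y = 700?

Σw = 5 + 5 + 6 + 9 + 4 + 7 = 36.
y: moment 22890 / weight 36 ≈ 635.83
Since 635.8 is above (smaller y than) 700, the composition reads top-heavy.

top-heavy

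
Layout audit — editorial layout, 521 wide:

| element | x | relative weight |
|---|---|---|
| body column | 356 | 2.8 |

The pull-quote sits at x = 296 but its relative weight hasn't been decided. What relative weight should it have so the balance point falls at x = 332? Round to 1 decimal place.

Known: weight 2.8 with moment 2.8·356 = 996.8.
Balance at x = 332 requires (996.8 + w·296) / (2.8 + w) = 332.
Solving: w = (332·2.8 − 996.8) / (296 − 332) = -67.2 / -36 ≈ 1.87.

w ≈ 1.9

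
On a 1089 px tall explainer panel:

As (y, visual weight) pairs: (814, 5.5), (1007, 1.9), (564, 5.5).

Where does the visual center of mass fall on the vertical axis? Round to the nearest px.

y ≈ 736

Total weight = 5.5 + 1.9 + 5.5 = 12.9.
y-moment: 5.5·814 + 1.9·1007 + 5.5·564 = 9492.3; centroid 9492.3/12.9 ≈ 735.84.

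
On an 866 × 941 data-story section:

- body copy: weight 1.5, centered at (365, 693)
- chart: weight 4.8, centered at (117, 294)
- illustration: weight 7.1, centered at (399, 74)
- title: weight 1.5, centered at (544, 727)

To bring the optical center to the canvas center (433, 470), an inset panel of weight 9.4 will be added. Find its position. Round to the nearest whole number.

With the inset panel, Σw becomes 1.5 + 4.8 + 7.1 + 1.5 + 9.4 = 24.3.
Along x: (4758.0 + 9.4·x) / 24.3 = 433 (existing moment 1.5·365 + 4.8·117 + 7.1·399 + 1.5·544 = 4758.0) ⇒ x = (10521.9 − 4758.0) / 9.4 ≈ 613.18.
Along y: (4066.6 + 9.4·y) / 24.3 = 470 (existing moment 1.5·693 + 4.8·294 + 7.1·74 + 1.5·727 = 4066.6) ⇒ y = (11421.0 − 4066.6) / 9.4 ≈ 782.38.

(613, 782)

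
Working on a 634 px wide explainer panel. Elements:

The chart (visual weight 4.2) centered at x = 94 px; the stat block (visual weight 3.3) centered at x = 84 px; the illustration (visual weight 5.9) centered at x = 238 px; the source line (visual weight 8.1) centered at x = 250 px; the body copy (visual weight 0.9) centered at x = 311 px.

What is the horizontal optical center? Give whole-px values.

Weights sum to 4.2 + 3.3 + 5.9 + 8.1 + 0.9 = 22.4.
Σw·x = 4.2·94 + 3.3·84 + 5.9·238 + 8.1·250 + 0.9·311 = 4381.1, so x̄ = 4381.1/22.4 ≈ 195.58.

x ≈ 196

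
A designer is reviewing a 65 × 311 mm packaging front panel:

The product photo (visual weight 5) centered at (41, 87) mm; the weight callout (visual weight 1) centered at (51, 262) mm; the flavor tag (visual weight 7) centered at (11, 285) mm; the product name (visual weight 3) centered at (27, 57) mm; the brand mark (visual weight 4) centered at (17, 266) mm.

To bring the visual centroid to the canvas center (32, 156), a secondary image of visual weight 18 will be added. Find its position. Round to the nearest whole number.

(41, 111)

New total weight: (5 + 1 + 7 + 3 + 4) + 18 = 38.
x: need Σw·x = 38·32 = 1216. Existing = 5·41 + 1·51 + 7·11 + 3·27 + 4·17 = 482. Remainder 734 / 18 ≈ 40.78.
y: need Σw·y = 38·156 = 5928. Existing = 5·87 + 1·262 + 7·285 + 3·57 + 4·266 = 3927. Remainder 2001 / 18 ≈ 111.17.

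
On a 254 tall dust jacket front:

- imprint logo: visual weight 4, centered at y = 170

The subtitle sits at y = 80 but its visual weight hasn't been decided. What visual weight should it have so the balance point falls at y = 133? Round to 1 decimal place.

The single fixed element contributes weight 4, moment 4·170 = 680.
Balance at y = 133 requires (680 + w·80) / (4 + w) = 133.
Solving: w = (133·4 − 680) / (80 − 133) = -148 / -53 ≈ 2.79.

w ≈ 2.8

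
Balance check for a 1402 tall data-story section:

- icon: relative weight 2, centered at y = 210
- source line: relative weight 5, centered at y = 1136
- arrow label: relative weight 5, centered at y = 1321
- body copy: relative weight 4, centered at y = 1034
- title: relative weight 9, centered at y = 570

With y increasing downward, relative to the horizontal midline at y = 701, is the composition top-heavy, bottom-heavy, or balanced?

Weights sum to 2 + 5 + 5 + 4 + 9 = 25.
Σw·y = 2·210 + 5·1136 + 5·1321 + 4·1034 + 9·570 = 21971, so ȳ = 21971/25 ≈ 878.84.
878.8 vs midline 701 → bottom-heavy.

bottom-heavy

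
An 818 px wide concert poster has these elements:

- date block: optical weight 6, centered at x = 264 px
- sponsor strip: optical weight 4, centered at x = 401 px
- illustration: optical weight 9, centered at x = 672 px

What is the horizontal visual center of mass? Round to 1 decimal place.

x ≈ 486.1

Total weight = 6 + 4 + 9 = 19.
x: (6·264 + 4·401 + 9·672) / 19 = 9236 / 19 ≈ 486.11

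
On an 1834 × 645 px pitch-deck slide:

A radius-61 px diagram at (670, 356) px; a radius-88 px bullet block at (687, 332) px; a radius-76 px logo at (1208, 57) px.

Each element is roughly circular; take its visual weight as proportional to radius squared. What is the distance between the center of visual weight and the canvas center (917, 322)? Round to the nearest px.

Weights ∝ r²: diagram 61² = 3721, bullet block 88² = 7744, logo 76² = 5776; Σw = 17241.
x: (3721·670 + 7744·687 + 5776·1208) / 17241 = 14790606 / 17241 ≈ 857.87
y: (3721·356 + 7744·332 + 5776·57) / 17241 = 4224916 / 17241 ≈ 245.05
Offset from (917, 322): Δx ≈ -59.13, Δy ≈ -76.95; distance = √(Δx² + Δy²) ≈ 97.04.

≈ 97 px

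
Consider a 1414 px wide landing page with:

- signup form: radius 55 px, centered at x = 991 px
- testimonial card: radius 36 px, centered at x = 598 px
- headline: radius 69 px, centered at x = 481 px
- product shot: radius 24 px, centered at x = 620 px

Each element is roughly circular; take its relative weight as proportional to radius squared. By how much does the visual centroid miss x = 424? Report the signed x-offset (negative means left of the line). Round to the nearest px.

≈ 241 px

Weights ∝ r²: signup form 55² = 3025, testimonial card 36² = 1296, headline 69² = 4761, product shot 24² = 576; Σw = 9658.
x: (3025·991 + 1296·598 + 4761·481 + 576·620) / 9658 = 6419944 / 9658 ≈ 664.73
Offset from x = 424: 664.73 − 424 ≈ 240.73.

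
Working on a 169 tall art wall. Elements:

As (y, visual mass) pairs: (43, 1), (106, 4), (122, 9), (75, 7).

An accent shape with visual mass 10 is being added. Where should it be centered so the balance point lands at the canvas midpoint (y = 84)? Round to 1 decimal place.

y ≈ 51.4

New total weight: (1 + 4 + 9 + 7) + 10 = 31.
Along y: (2090 + 10·y) / 31 = 84 (existing moment 1·43 + 4·106 + 9·122 + 7·75 = 2090) ⇒ y = (2604 − 2090) / 10 ≈ 51.40.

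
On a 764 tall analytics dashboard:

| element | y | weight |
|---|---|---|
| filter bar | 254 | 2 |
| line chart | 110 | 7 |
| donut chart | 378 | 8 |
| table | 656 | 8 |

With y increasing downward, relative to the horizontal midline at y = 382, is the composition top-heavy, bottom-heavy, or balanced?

Weights sum to 2 + 7 + 8 + 8 = 25.
Σw·y = 2·254 + 7·110 + 8·378 + 8·656 = 9550, so ȳ = 9550/25 ≈ 382.00.
The centroid 382.00 matches the midline at 382, so the layout is balanced.

balanced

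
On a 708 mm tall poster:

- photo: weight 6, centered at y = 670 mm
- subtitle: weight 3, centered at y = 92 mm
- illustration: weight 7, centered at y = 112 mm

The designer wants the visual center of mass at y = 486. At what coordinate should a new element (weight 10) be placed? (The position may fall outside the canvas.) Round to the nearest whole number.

After adding the new element, total weight = 6 + 3 + 7 + 10 = 26.
y: target moment 26×486 = 12636; current 6·670 + 3·92 + 7·112 = 5080; the new element supplies 7556, so y = 7556/10 ≈ 755.60.

y ≈ 756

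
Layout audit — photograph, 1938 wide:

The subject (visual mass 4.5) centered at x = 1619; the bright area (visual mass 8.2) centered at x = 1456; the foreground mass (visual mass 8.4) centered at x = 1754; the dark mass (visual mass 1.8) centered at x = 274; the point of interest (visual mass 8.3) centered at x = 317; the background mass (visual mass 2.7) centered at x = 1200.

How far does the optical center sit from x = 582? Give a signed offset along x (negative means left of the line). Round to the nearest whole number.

Weights sum to 4.5 + 8.2 + 8.4 + 1.8 + 8.3 + 2.7 = 33.9.
x-moment: 4.5·1619 + 8.2·1456 + 8.4·1754 + 1.8·274 + 8.3·317 + 2.7·1200 = 40322.6; centroid 40322.6/33.9 ≈ 1189.46.
Difference: 1189.46 − 582 ≈ 607.46.

≈ 607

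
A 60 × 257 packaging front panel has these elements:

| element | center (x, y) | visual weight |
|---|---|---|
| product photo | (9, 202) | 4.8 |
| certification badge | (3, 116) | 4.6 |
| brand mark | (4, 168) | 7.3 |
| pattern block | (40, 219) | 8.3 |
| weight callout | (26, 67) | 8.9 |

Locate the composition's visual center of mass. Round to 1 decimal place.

(19.2, 151.7)

Total weight = 4.8 + 4.6 + 7.3 + 8.3 + 8.9 = 33.9.
x: (4.8·9 + 4.6·3 + 7.3·4 + 8.3·40 + 8.9·26) / 33.9 = 649.6 / 33.9 ≈ 19.16
y: (4.8·202 + 4.6·116 + 7.3·168 + 8.3·219 + 8.9·67) / 33.9 = 5143.6 / 33.9 ≈ 151.73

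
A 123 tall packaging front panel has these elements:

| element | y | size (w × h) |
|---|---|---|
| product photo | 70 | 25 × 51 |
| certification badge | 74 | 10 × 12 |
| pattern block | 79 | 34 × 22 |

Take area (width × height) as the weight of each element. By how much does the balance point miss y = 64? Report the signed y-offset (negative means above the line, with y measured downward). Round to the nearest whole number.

Taking area as weight: product photo 25·51 = 1275, certification badge 10·12 = 120, pattern block 34·22 = 748. Sum 2143.
y: (1275·70 + 120·74 + 748·79) / 2143 = 157222 / 2143 ≈ 73.37
Offset from y = 64: 73.37 − 64 ≈ 9.37.

≈ 9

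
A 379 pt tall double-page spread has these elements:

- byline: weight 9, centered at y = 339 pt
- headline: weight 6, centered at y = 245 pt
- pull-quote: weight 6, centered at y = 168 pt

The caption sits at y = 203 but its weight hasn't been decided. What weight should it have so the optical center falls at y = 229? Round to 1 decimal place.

w ≈ 27.7

Existing Σw = 21 (9 + 6 + 6); existing moment 9·339 + 6·245 + 6·168 = 5529.
For the centroid to hit 229: (5529 + w·203) / (21 + w) = 229.
So w = (229·21 − 5529)/(203 − 229) = -720/-26 ≈ 27.69.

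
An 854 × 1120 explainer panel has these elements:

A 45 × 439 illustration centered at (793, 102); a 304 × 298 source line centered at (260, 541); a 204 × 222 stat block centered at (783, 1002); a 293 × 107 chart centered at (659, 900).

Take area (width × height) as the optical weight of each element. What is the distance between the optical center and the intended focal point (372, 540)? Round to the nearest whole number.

≈ 187

Areas: illustration 45·439 = 19755, source line 304·298 = 90592, stat block 204·222 = 45288, chart 293·107 = 31351. Total weight = 186986.
x-moment: 19755·793 + 90592·260 + 45288·783 + 31351·659 = 95340448; centroid 95340448/186986 ≈ 509.88.
y-moment: 19755·102 + 90592·541 + 45288·1002 + 31351·900 = 124619758; centroid 124619758/186986 ≈ 666.47.
From (372, 540): dx = 137.88, dy = 126.47, so the distance is √(dx²+dy²) ≈ 187.09.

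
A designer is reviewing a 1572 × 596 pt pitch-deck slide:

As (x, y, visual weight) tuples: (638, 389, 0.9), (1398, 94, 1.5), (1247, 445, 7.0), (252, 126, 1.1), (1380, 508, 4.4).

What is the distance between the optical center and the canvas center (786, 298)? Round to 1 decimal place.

Weights sum to 0.9 + 1.5 + 7.0 + 1.1 + 4.4 = 14.9.
x: (0.9·638 + 1.5·1398 + 7.0·1247 + 1.1·252 + 4.4·1380) / 14.9 = 17749.4 / 14.9 ≈ 1191.23
y: (0.9·389 + 1.5·94 + 7.0·445 + 1.1·126 + 4.4·508) / 14.9 = 5979.9 / 14.9 ≈ 401.34
Offset from (786, 298): Δx ≈ 405.23, Δy ≈ 103.34; distance = √(Δx² + Δy²) ≈ 418.20.

≈ 418.2 pt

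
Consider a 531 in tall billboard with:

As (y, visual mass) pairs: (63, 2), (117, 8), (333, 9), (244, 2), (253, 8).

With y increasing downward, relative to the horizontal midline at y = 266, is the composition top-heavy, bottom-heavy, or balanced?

top-heavy

Σw = 2 + 8 + 9 + 2 + 8 = 29.
y: (2·63 + 8·117 + 9·333 + 2·244 + 8·253) / 29 = 6571 / 29 ≈ 226.59
226.6 lies above (smaller y than) the midline 266, so the layout is top-heavy.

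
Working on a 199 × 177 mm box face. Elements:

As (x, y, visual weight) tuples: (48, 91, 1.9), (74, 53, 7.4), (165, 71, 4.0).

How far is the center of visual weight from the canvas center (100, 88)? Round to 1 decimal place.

Weights sum to 1.9 + 7.4 + 4.0 = 13.3.
x-moment: 1.9·48 + 7.4·74 + 4.0·165 = 1298.8; centroid 1298.8/13.3 ≈ 97.65.
y-moment: 1.9·91 + 7.4·53 + 4.0·71 = 849.1; centroid 849.1/13.3 ≈ 63.84.
Offset from (100, 88): Δx ≈ -2.35, Δy ≈ -24.16; distance = √(Δx² + Δy²) ≈ 24.27.

≈ 24.3 mm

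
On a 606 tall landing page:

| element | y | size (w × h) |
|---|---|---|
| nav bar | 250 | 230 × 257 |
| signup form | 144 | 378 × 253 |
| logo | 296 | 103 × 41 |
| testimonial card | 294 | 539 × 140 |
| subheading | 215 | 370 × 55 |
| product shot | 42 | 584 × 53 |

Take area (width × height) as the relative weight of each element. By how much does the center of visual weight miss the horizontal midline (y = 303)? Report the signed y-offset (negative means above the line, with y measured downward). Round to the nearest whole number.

≈ -101

Taking area as weight: nav bar 230·257 = 59110, signup form 378·253 = 95634, logo 103·41 = 4223, testimonial card 539·140 = 75460, subheading 370·55 = 20350, product shot 584·53 = 30952. Sum 285729.
Σw·y = 57659278; ȳ = 57659278/285729 ≈ 201.80.
Against y = 303, that's 201.80 − 303 = -101.20.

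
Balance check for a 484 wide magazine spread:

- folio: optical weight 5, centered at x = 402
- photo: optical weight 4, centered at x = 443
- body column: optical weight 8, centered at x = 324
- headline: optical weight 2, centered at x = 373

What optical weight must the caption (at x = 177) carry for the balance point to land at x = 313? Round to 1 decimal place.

w ≈ 8.6

Known weights sum to 5 + 4 + 8 + 2 = 19; their moment is 5·402 + 4·443 + 8·324 + 2·373 = 7120.
For the centroid to hit 313: (7120 + w·177) / (19 + w) = 313.
Solving: w = (313·19 − 7120) / (177 − 313) = -1173 / -136 ≈ 8.63.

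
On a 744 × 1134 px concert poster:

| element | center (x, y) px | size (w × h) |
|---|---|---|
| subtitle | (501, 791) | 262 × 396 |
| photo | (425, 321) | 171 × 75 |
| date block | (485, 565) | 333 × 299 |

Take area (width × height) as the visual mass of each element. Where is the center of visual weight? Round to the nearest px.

Areas: subtitle 262·396 = 103752, photo 171·75 = 12825, date block 333·299 = 99567. Total weight = 216144.
Σw·x = 103752·501 + 12825·425 + 99567·485 = 105720372, so x̄ = 105720372/216144 ≈ 489.12.
Σw·y = 103752·791 + 12825·321 + 99567·565 = 142440012, so ȳ = 142440012/216144 ≈ 659.01.

(489, 659)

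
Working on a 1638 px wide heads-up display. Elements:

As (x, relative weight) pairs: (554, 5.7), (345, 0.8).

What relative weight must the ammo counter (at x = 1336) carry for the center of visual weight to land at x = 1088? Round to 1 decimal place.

Known weights sum to 5.7 + 0.8 = 6.5; their moment is 5.7·554 + 0.8·345 = 3433.8.
Set Σw·x/Σw = 1088: (3433.8 + 1336w) = 1088·(6.5 + w).
Rearranging, w·(1336 − 1088) = 1088·6.5 − 3433.8 = 3638.2, so w ≈ 3638.2/248 = 14.67.

w ≈ 14.7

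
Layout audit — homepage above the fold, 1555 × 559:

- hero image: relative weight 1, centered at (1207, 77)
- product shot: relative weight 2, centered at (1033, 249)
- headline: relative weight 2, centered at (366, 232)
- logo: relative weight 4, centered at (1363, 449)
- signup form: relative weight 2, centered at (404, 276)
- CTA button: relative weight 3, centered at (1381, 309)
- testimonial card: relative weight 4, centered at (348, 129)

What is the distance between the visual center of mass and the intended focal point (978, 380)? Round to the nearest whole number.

Total weight = 1 + 2 + 2 + 4 + 2 + 3 + 4 = 18.
Σw·x = 15800; x̄ = 15800/18 ≈ 877.78.
y: moment 4830 / weight 18 ≈ 268.33
Relative to (978, 380): Δ = (-100.22, -111.67); |Δ| = √(-100.22² + -111.67²) ≈ 150.05.

≈ 150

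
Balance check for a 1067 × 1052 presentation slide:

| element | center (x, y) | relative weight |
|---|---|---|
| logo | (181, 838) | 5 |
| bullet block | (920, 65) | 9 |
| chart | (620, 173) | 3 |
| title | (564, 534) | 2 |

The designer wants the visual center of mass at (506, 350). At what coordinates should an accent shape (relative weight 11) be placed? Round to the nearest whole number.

(273, 376)

With the accent shape, Σw becomes 5 + 9 + 3 + 2 + 11 = 30.
Along x: (12173 + 11·x) / 30 = 506 (existing moment 5·181 + 9·920 + 3·620 + 2·564 = 12173) ⇒ x = (15180 − 12173) / 11 ≈ 273.36.
Along y: (6362 + 11·y) / 30 = 350 (existing moment 5·838 + 9·65 + 3·173 + 2·534 = 6362) ⇒ y = (10500 − 6362) / 11 ≈ 376.18.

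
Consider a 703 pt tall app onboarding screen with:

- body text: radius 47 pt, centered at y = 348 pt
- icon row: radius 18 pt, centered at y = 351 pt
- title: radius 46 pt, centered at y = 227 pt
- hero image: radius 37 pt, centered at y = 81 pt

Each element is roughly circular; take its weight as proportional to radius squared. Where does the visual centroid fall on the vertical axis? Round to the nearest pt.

Weights ∝ r²: body text 47² = 2209, icon row 18² = 324, title 46² = 2116, hero image 37² = 1369; Σw = 6018.
y-moment: 2209·348 + 324·351 + 2116·227 + 1369·81 = 1473677; centroid 1473677/6018 ≈ 244.88.

y ≈ 245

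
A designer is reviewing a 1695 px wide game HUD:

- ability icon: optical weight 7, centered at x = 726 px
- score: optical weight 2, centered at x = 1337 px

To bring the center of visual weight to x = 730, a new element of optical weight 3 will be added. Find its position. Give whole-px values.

With the new element, Σw becomes 7 + 2 + 3 = 12.
x: need Σw·x = 12·730 = 8760. Existing = 7·726 + 2·1337 = 7756. Remainder 1004 / 3 ≈ 334.67.

x ≈ 335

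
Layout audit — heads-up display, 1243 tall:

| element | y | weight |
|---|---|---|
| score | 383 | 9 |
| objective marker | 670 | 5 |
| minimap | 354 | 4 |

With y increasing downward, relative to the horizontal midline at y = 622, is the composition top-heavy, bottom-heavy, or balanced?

Weights sum to 9 + 5 + 4 = 18.
y-moment: 9·383 + 5·670 + 4·354 = 8213; centroid 8213/18 ≈ 456.28.
456.3 vs midline 622 → top-heavy.

top-heavy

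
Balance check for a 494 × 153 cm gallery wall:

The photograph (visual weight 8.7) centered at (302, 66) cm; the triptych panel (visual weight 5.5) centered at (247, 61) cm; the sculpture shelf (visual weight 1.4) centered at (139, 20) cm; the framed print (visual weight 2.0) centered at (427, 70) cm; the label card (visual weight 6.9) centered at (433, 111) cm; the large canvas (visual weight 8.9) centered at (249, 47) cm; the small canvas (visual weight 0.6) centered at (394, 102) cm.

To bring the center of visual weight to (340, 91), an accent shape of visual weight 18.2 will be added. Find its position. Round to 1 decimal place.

(399.6, 133.4)

After adding the accent shape, total weight = 8.7 + 5.5 + 1.4 + 2.0 + 6.9 + 8.9 + 0.6 + 18.2 = 52.2.
x: target moment 52.2×340 = 17748.0; current 8.7·302 + 5.5·247 + 1.4·139 + 2.0·427 + 6.9·433 + 8.9·249 + 0.6·394 = 10474.7; the accent shape supplies 7273.3, so x = 7273.3/18.2 ≈ 399.63.
y: target moment 52.2×91 = 4750.2; current 8.7·66 + 5.5·61 + 1.4·20 + 2.0·70 + 6.9·111 + 8.9·47 + 0.6·102 = 2323.1; the accent shape supplies 2427.1, so y = 2427.1/18.2 ≈ 133.36.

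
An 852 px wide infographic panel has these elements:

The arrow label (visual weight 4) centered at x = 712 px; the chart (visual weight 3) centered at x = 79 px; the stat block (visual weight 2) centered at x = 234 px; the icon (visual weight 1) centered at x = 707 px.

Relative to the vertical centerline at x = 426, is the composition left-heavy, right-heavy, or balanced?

balanced

Total weight = 4 + 3 + 2 + 1 = 10.
x: (4·712 + 3·79 + 2·234 + 1·707) / 10 = 4260 / 10 ≈ 426.00
426.00 = 426 exactly: balanced.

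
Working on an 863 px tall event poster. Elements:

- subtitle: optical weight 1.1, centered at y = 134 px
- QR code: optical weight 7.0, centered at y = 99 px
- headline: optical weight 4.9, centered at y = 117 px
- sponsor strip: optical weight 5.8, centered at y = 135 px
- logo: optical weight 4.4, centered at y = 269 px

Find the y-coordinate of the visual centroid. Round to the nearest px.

Weights sum to 1.1 + 7.0 + 4.9 + 5.8 + 4.4 = 23.2.
Σw·y = 1.1·134 + 7.0·99 + 4.9·117 + 5.8·135 + 4.4·269 = 3380.3, so ȳ = 3380.3/23.2 ≈ 145.70.

y ≈ 146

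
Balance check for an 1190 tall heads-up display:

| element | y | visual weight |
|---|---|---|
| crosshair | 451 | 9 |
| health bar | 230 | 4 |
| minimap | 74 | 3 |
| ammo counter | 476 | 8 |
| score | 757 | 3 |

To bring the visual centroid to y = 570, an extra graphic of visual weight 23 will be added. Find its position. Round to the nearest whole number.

y ≈ 749

New total weight: (9 + 4 + 3 + 8 + 3) + 23 = 50.
Along y: (11280 + 23·y) / 50 = 570 (existing moment 9·451 + 4·230 + 3·74 + 8·476 + 3·757 = 11280) ⇒ y = (28500 − 11280) / 23 ≈ 748.70.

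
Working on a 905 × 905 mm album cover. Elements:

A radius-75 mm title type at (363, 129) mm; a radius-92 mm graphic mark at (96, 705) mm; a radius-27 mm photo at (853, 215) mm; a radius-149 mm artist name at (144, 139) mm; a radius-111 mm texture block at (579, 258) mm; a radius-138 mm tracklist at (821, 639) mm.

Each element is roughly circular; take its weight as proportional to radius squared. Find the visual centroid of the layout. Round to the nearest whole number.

(431, 370)

r² weights: title type 75² = 5625, graphic mark 92² = 8464, photo 27² = 729, artist name 149² = 22201, texture block 111² = 12321, tracklist 138² = 19044. Total = 68384.
x: (5625·363 + 8464·96 + 729·853 + 22201·144 + 12321·579 + 19044·821) / 68384 = 29442183 / 68384 ≈ 430.54
y: (5625·129 + 8464·705 + 729·215 + 22201·139 + 12321·258 + 19044·639) / 68384 = 25283353 / 68384 ≈ 369.73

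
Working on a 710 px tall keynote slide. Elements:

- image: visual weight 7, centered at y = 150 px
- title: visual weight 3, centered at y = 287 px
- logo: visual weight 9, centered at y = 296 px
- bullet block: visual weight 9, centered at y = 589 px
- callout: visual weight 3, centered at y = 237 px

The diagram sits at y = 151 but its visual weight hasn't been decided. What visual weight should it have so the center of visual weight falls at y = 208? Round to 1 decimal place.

Known weights sum to 7 + 3 + 9 + 9 + 3 = 31; their moment is 7·150 + 3·287 + 9·296 + 9·589 + 3·237 = 10587.
Set Σw·y/Σw = 208: (10587 + 151w) = 208·(31 + w).
Rearranging, w·(151 − 208) = 208·31 − 10587 = -4139, so w ≈ -4139/-57 = 72.61.

w ≈ 72.6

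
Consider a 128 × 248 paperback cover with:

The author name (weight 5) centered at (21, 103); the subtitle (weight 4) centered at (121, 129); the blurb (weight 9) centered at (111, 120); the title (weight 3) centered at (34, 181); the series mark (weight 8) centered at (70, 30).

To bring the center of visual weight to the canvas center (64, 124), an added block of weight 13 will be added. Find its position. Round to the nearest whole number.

(34, 178)

New total weight: (5 + 4 + 9 + 3 + 8) + 13 = 42.
x: target moment 42×64 = 2688; current 5·21 + 4·121 + 9·111 + 3·34 + 8·70 = 2250; the added block supplies 438, so x = 438/13 ≈ 33.69.
y: target moment 42×124 = 5208; current 5·103 + 4·129 + 9·120 + 3·181 + 8·30 = 2894; the added block supplies 2314, so y = 2314/13 ≈ 178.00.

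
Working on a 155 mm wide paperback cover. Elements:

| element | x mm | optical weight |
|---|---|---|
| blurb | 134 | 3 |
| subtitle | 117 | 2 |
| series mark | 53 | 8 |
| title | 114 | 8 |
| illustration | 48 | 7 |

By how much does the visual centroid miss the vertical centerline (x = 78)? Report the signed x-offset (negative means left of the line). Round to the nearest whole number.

≈ 4 mm

Total weight = 3 + 2 + 8 + 8 + 7 = 28.
Σw·x = 3·134 + 2·117 + 8·53 + 8·114 + 7·48 = 2308, so x̄ = 2308/28 ≈ 82.43.
Against x = 78, that's 82.43 − 78 = 4.43.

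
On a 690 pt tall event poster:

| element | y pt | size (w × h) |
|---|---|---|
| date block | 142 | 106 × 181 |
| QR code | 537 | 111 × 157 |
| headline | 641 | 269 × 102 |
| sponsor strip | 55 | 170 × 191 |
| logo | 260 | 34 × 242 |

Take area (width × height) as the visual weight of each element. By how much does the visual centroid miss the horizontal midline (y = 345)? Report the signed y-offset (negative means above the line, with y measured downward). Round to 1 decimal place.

Areas → weights: date block 106·181 = 19186, QR code 111·157 = 17427, headline 269·102 = 27438, sponsor strip 170·191 = 32470, logo 34·242 = 8228; Σw = 104749.
Σw·y = 19186·142 + 17427·537 + 27438·641 + 32470·55 + 8228·260 = 33595599, so ȳ = 33595599/104749 ≈ 320.72.
Against y = 345, that's 320.72 − 345 = -24.28.

≈ -24.3 pt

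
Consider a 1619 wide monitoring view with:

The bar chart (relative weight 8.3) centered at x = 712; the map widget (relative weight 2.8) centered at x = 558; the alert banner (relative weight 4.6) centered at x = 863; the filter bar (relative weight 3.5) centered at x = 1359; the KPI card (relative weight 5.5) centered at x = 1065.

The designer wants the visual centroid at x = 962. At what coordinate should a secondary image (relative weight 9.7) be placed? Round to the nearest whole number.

x ≈ 1138

After adding the secondary image, total weight = 8.3 + 2.8 + 4.6 + 3.5 + 5.5 + 9.7 = 34.4.
x: target moment 34.4×962 = 33092.8; current 8.3·712 + 2.8·558 + 4.6·863 + 3.5·1359 + 5.5·1065 = 22055.8; the secondary image supplies 11037.0, so x = 11037.0/9.7 ≈ 1137.84.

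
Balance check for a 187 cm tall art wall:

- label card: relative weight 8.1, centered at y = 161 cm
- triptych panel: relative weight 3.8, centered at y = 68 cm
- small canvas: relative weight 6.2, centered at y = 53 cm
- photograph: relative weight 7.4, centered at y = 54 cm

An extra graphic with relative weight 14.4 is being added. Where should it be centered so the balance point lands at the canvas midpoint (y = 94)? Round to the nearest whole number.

y ≈ 101

With the extra graphic, Σw becomes 8.1 + 3.8 + 6.2 + 7.4 + 14.4 = 39.9.
y: target moment 39.9×94 = 3750.6; current 8.1·161 + 3.8·68 + 6.2·53 + 7.4·54 = 2290.7; the extra graphic supplies 1459.9, so y = 1459.9/14.4 ≈ 101.38.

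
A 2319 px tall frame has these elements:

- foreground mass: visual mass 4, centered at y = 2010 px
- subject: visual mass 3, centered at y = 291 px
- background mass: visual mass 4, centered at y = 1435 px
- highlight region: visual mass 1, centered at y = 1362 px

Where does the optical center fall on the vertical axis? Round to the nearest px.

Total weight = 4 + 3 + 4 + 1 = 12.
y-moment: 4·2010 + 3·291 + 4·1435 + 1·1362 = 16015; centroid 16015/12 ≈ 1334.58.

y ≈ 1335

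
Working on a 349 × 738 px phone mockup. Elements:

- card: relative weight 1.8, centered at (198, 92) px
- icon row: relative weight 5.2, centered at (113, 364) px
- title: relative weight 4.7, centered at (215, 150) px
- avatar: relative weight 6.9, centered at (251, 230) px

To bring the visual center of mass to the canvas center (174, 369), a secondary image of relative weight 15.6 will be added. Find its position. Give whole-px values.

New total weight: (1.8 + 5.2 + 4.7 + 6.9) + 15.6 = 34.2.
Along x: (3686.4 + 15.6·x) / 34.2 = 174 (existing moment 1.8·198 + 5.2·113 + 4.7·215 + 6.9·251 = 3686.4) ⇒ x = (5950.8 − 3686.4) / 15.6 ≈ 145.15.
Along y: (4350.4 + 15.6·y) / 34.2 = 369 (existing moment 1.8·92 + 5.2·364 + 4.7·150 + 6.9·230 = 4350.4) ⇒ y = (12619.8 − 4350.4) / 15.6 ≈ 530.09.

(145, 530)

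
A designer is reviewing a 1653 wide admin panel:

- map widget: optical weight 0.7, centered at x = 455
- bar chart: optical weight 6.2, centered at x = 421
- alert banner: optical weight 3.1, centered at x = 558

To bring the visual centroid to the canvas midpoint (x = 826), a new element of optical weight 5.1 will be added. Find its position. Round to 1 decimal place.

x ≈ 1532.2

New total weight: (0.7 + 6.2 + 3.1) + 5.1 = 15.1.
Along x: (4658.5 + 5.1·x) / 15.1 = 826 (existing moment 0.7·455 + 6.2·421 + 3.1·558 = 4658.5) ⇒ x = (12472.6 − 4658.5) / 5.1 ≈ 1532.18.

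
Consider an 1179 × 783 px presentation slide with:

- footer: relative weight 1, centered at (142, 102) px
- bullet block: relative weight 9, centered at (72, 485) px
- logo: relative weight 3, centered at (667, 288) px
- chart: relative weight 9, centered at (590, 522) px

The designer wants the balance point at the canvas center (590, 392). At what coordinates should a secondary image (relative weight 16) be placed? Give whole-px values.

(895, 304)

With the secondary image, Σw becomes 1 + 9 + 3 + 9 + 16 = 38.
Along x: (8101 + 16·x) / 38 = 590 (existing moment 1·142 + 9·72 + 3·667 + 9·590 = 8101) ⇒ x = (22420 − 8101) / 16 ≈ 894.94.
Along y: (10029 + 16·y) / 38 = 392 (existing moment 1·102 + 9·485 + 3·288 + 9·522 = 10029) ⇒ y = (14896 − 10029) / 16 ≈ 304.19.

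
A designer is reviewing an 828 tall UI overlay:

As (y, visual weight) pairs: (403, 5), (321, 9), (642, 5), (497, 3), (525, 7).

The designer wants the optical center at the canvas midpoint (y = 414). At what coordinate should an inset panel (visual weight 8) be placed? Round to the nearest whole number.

After adding the inset panel, total weight = 5 + 9 + 5 + 3 + 7 + 8 = 37.
Along y: (13280 + 8·y) / 37 = 414 (existing moment 5·403 + 9·321 + 5·642 + 3·497 + 7·525 = 13280) ⇒ y = (15318 − 13280) / 8 ≈ 254.75.

y ≈ 255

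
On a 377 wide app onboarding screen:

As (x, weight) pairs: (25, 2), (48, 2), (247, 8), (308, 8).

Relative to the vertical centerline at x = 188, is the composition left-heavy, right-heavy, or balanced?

Weights sum to 2 + 2 + 8 + 8 = 20.
x-moment: 2·25 + 2·48 + 8·247 + 8·308 = 4586; centroid 4586/20 ≈ 229.30.
Since 229.3 is right of 188, the composition reads right-heavy.

right-heavy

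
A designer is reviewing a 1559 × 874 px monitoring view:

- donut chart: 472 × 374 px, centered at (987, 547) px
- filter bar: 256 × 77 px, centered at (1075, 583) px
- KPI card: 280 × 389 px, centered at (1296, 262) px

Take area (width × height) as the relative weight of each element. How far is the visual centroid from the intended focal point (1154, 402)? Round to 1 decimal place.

Taking area as weight: donut chart 472·374 = 176528, filter bar 256·77 = 19712, KPI card 280·389 = 108920. Sum 305160.
Σw·x = 176528·987 + 19712·1075 + 108920·1296 = 336583856, so x̄ = 336583856/305160 ≈ 1102.98.
Σw·y = 176528·547 + 19712·583 + 108920·262 = 136589952, so ȳ = 136589952/305160 ≈ 447.60.
From (1154, 402): dx = -51.02, dy = 45.60, so the distance is √(dx²+dy²) ≈ 68.43.

≈ 68.4 px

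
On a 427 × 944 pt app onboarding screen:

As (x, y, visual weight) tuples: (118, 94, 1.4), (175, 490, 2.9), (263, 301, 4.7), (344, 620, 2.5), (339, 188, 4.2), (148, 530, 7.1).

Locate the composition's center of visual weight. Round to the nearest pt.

Weights sum to 1.4 + 2.9 + 4.7 + 2.5 + 4.2 + 7.1 = 22.8.
x-moment: 1.4·118 + 2.9·175 + 4.7·263 + 2.5·344 + 4.2·339 + 7.1·148 = 5243.4; centroid 5243.4/22.8 ≈ 229.97.
y-moment: 1.4·94 + 2.9·490 + 4.7·301 + 2.5·620 + 4.2·188 + 7.1·530 = 9069.9; centroid 9069.9/22.8 ≈ 397.80.

(230, 398)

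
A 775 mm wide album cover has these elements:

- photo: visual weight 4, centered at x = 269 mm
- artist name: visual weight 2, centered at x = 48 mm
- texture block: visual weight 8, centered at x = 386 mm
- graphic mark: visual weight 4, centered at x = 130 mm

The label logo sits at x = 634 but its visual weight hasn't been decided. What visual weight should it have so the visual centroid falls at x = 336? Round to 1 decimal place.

Existing Σw = 18 (4 + 2 + 8 + 4); existing moment 4·269 + 2·48 + 8·386 + 4·130 = 4780.
For the centroid to hit 336: (4780 + w·634) / (18 + w) = 336.
So w = (336·18 − 4780)/(634 − 336) = 1268/298 ≈ 4.26.

w ≈ 4.3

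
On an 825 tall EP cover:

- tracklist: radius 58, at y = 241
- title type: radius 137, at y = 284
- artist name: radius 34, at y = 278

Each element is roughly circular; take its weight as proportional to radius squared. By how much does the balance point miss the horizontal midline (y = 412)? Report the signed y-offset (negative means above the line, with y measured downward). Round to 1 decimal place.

≈ -134.5

r² weights: tracklist 58² = 3364, title type 137² = 18769, artist name 34² = 1156. Total = 23289.
Σw·y = 3364·241 + 18769·284 + 1156·278 = 6462488, so ȳ = 6462488/23289 ≈ 277.49.
Difference: 277.49 − 412 ≈ -134.51.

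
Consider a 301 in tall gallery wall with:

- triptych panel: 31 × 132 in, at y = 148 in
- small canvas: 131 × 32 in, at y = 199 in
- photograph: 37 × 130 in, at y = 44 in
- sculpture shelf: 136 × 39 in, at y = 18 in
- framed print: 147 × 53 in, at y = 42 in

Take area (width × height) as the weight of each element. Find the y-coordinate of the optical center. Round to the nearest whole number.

Areas: triptych panel 31·132 = 4092, small canvas 131·32 = 4192, photograph 37·130 = 4810, sculpture shelf 136·39 = 5304, framed print 147·53 = 7791. Total weight = 26189.
y: (4092·148 + 4192·199 + 4810·44 + 5304·18 + 7791·42) / 26189 = 2074158 / 26189 ≈ 79.20

y ≈ 79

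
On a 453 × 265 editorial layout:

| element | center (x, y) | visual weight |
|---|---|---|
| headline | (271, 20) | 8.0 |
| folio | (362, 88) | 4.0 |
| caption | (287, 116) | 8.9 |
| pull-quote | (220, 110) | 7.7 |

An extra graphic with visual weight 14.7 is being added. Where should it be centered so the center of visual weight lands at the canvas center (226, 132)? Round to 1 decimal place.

With the extra graphic, Σw becomes 8.0 + 4.0 + 8.9 + 7.7 + 14.7 = 43.3.
x: target moment 43.3×226 = 9785.8; current 8.0·271 + 4.0·362 + 8.9·287 + 7.7·220 = 7864.3; the extra graphic supplies 1921.5, so x = 1921.5/14.7 ≈ 130.71.
y: target moment 43.3×132 = 5715.6; current 8.0·20 + 4.0·88 + 8.9·116 + 7.7·110 = 2391.4; the extra graphic supplies 3324.2, so y = 3324.2/14.7 ≈ 226.14.

(130.7, 226.1)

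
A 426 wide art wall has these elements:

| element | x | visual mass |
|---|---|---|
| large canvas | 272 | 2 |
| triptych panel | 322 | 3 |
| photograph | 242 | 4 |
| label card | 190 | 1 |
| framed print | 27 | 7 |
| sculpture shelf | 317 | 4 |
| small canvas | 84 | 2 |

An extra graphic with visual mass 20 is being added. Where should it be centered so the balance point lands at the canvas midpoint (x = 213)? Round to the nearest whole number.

x ≈ 243

New total weight: (2 + 3 + 4 + 1 + 7 + 4 + 2) + 20 = 43.
x: need Σw·x = 43·213 = 9159. Existing = 2·272 + 3·322 + 4·242 + 1·190 + 7·27 + 4·317 + 2·84 = 4293. Remainder 4866 / 20 ≈ 243.30.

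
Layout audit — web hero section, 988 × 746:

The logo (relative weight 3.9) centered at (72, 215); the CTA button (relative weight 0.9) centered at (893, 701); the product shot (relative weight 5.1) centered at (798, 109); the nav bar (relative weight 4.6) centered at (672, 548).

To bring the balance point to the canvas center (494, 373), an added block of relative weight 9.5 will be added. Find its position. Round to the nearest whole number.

(380, 464)

New total weight: (3.9 + 0.9 + 5.1 + 4.6) + 9.5 = 24.0.
x: target moment 24.0×494 = 11856.0; current 3.9·72 + 0.9·893 + 5.1·798 + 4.6·672 = 8245.5; the added block supplies 3610.5, so x = 3610.5/9.5 ≈ 380.05.
y: target moment 24.0×373 = 8952.0; current 3.9·215 + 0.9·701 + 5.1·109 + 4.6·548 = 4546.1; the added block supplies 4405.9, so y = 4405.9/9.5 ≈ 463.78.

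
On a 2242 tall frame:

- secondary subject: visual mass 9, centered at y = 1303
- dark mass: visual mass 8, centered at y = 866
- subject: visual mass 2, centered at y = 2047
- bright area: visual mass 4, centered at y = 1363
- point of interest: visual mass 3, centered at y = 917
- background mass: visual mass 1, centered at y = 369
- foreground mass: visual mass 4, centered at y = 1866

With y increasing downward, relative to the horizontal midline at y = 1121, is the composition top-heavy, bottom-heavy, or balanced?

bottom-heavy

Total weight = 9 + 8 + 2 + 4 + 3 + 1 + 4 = 31.
y-moment: 9·1303 + 8·866 + 2·2047 + 4·1363 + 3·917 + 1·369 + 4·1866 = 38785; centroid 38785/31 ≈ 1251.13.
1251.1 vs midline 1121 → bottom-heavy.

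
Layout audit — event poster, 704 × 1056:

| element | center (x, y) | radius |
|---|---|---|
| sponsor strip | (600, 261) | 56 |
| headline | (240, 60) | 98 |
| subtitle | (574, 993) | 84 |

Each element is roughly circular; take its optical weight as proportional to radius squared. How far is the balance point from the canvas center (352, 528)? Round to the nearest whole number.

≈ 122

Weights ∝ r²: sponsor strip 56² = 3136, headline 98² = 9604, subtitle 84² = 7056; Σw = 19796.
x-moment: 3136·600 + 9604·240 + 7056·574 = 8236704; centroid 8236704/19796 ≈ 416.08.
y-moment: 3136·261 + 9604·60 + 7056·993 = 8401344; centroid 8401344/19796 ≈ 424.40.
Relative to (352, 528): Δ = (64.08, -103.60); |Δ| = √(64.08² + -103.60²) ≈ 121.82.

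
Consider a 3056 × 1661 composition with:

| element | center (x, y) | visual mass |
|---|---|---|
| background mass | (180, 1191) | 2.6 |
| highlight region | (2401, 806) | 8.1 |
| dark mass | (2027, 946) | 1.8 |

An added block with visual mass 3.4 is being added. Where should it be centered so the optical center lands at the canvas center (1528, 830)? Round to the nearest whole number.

After adding the added block, total weight = 2.6 + 8.1 + 1.8 + 3.4 = 15.9.
x: target moment 15.9×1528 = 24295.2; current 2.6·180 + 8.1·2401 + 1.8·2027 = 23564.7; the added block supplies 730.5, so x = 730.5/3.4 ≈ 214.85.
y: target moment 15.9×830 = 13197.0; current 2.6·1191 + 8.1·806 + 1.8·946 = 11328.0; the added block supplies 1869.0, so y = 1869.0/3.4 ≈ 549.71.

(215, 550)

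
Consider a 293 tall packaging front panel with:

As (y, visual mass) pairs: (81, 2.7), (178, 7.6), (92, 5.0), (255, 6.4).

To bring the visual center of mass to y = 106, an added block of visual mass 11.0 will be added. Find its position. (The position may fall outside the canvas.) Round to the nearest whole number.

After adding the added block, total weight = 2.7 + 7.6 + 5.0 + 6.4 + 11.0 = 32.7.
y: need Σw·y = 32.7·106 = 3466.2. Existing = 2.7·81 + 7.6·178 + 5.0·92 + 6.4·255 = 3663.5. Remainder -197.3 / 11.0 ≈ -17.94.

y ≈ -18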